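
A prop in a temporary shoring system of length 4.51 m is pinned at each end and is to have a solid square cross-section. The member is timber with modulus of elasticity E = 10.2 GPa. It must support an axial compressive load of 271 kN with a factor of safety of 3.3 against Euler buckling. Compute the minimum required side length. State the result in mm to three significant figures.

Required P_cr = n·P = 3.3 × 271 = 894.3 kN
L_e = K·L = 1 × 4.51 = 4.510 m
Required I = P_cr·L_e²/(π²E) = 8.943×10^5 × 4.510² / (π² × 1.02×10^10) = 1.807×10^-4 m⁴
I_req = 1.807×10^8 mm⁴
Solid square: I = a⁴/12  ⇒  a = (12I)^(1/4) = (12×1.807×10^8)^(1/4) = 216 mm

a ≈ 216 mm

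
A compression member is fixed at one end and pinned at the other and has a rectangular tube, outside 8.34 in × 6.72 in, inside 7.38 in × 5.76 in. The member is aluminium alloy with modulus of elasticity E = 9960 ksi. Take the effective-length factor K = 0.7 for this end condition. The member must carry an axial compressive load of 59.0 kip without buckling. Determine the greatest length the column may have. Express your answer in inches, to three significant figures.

Weak-axis I_min = (h_o·b_o³ − h_i·b_i³)/12 with b_o = 6.72, b_i = 5.760 in (shorter outer/inner sides).
I_min = (8.34×6.72³ − 7.380×5.760³)/12 = 93.38 in⁴
At the buckling limit P_cr = P = 5.900×10^4 lb
From P_cr = π²EI/(K·L)²:  L = (1/K)·√(π²EI/P_cr) = (1/0.7)·√(π²×9.96×10^6×93.38/5.900×10^4)
L = 563 in

L_max ≈ 563 in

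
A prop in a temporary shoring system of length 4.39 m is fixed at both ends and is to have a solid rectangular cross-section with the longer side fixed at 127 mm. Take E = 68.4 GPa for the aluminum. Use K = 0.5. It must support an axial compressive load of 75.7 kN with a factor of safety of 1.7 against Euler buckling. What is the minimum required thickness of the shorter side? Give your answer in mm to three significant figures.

Required P_cr = n·P = 1.7 × 75.7 = 128.7 kN
L_e = K·L = 0.5 × 4.39 = 2.195 m
Required I = P_cr·L_e²/(π²E) = 1.287×10^5 × 2.195² / (π² × 6.84×10^10) = 9.185×10^-7 m⁴
I_req = 9.185×10^5 mm⁴
Rectangle, weak axis: I_min = h·b³/12 with h = 127 mm fixed  ⇒  b = (12I/h)^(1/3) = 44.3 mm

b ≈ 44.3 mm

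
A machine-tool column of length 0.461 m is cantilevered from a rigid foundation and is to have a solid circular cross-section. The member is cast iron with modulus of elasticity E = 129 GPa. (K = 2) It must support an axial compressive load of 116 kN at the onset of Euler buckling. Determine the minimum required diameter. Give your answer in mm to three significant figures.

d ≈ 35.4 mm

L_e = K·L = 2 × 0.461 = 0.9220 m
Required I = P_cr·L_e²/(π²E) = 1.160×10^5 × 0.9220² / (π² × 1.29×10^11) = 7.745×10^-8 m⁴
I_req = 7.745×10^4 mm⁴
Solid circle: I = πd⁴/64  ⇒  d = (64I/π)^(1/4) = (64×7.745×10^4/π)^(1/4) = 35.4 mm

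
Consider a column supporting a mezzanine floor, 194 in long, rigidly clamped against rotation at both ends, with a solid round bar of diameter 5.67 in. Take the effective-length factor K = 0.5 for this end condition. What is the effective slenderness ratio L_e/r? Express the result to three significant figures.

λ ≈ 68.4

For a solid circle r = d/4 = 5.67/4 = 1.418 in
L_e = K·L = 0.5 × 194 = 97.00 in
λ = L_e / r_min = 97.000 / 1.418 = 68.4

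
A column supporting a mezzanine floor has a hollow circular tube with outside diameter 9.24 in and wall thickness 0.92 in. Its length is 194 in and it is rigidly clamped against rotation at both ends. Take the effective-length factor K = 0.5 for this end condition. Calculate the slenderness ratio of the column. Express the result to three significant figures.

λ ≈ 32.8

Inner diameter d_i = 9.24 − 2×0.92 = 7.400 in
I = π(d_o⁴ − d_i⁴)/64 = π(9.24⁴ − 7.400⁴)/64 = 210.6 in⁴
A = 24.05 in²;  r_min = √(I/A) = √(210.6/24.05) = 2.959 in
L_e = K·L = 0.5 × 194 = 97.00 in
λ = L_e / r_min = 97.000 / 2.959 = 32.8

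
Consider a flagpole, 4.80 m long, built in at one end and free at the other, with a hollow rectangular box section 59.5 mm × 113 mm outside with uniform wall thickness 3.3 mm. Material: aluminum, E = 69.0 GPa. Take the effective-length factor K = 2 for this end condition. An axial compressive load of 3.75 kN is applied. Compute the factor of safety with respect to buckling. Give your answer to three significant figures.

n ≈ 1.32

Inner dimensions: h_i = 113 − 2×3.3 = 106.4 mm, b_i = 59.5 − 2×3.3 = 52.90 mm
Weak-axis I_min = (h_o·b_o³ − h_i·b_i³)/12 with b_o = 59.5, b_i = 52.90 mm (shorter outer/inner sides).
I_min = (113×59.5³ − 106.4×52.90³)/12 = 6.710×10^5 mm⁴
I = 6.710×10^5 mm⁴ = 6.710×10^-7 m⁴
Effective length L_e = K·L = 2 × 4.80 = 9.600 m
P_cr = π²EI / L_e² = π² × 69.0×10⁹ × 6.710×10^-7 / 9.600² = 4.958×10^3 N
Factor of safety n = P_cr / P = 4.9582 / 3.75 = 1.32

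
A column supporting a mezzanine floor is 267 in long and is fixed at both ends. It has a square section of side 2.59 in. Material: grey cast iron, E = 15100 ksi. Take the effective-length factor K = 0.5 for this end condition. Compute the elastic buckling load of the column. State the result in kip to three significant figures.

I = a⁴/12 = 2.59⁴/12 = 3.750 in⁴
Effective length L_e = K·L = 0.5 × 267 = 133.5 in
P_cr = π²EI / L_e² = π² × 15100×10³ × 3.750 / 133.5² = 3.136×10^4 lb

P_cr ≈ 31.4 kip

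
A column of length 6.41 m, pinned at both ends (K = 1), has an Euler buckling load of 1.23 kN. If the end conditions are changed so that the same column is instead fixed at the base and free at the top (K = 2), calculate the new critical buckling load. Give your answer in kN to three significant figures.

P_cr ∝ 1/K², so P_cr,new = P_cr,old × (K_old/K_new)² = 1.23 × (1/2)²
= 1.23 × 0.2500 = 0.308 kN

P_cr ≈ 0.308 kN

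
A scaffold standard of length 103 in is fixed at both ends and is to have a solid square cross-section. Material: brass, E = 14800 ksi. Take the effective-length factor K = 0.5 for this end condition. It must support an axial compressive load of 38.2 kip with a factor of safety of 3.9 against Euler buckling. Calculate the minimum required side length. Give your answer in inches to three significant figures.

Required P_cr = n·P = 3.9 × 38.2 = 149.0 kip
L_e = K·L = 0.5 × 103 = 51.50 in
Required I = P_cr·L_e²/(π²E) = 1.490×10^5 × 51.50² / (π² × 1.48×10^7) = 2.705 in⁴
Solid square: I = a⁴/12  ⇒  a = (12I)^(1/4) = (12×2.705)^(1/4) = 2.39 in

a ≈ 2.39 in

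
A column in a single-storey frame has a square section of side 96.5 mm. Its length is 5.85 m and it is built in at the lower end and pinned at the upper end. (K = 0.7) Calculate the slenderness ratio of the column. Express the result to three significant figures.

λ ≈ 147

I = a⁴/12 = 96.5⁴/12 = 7.227×10^6 mm⁴
A = 9.312×10^3 mm²;  r_min = √(I/A) = √(7.227×10^6/9.312×10^3) = 27.86 mm
L_e = K·L = 0.7 × 5.85 m = 4.095 m = 4095.0 mm
λ = L_e / r_min = 4095.0 / 27.86 = 147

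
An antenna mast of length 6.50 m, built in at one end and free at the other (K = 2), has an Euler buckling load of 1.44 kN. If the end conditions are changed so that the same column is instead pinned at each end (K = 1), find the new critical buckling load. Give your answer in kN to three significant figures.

P_cr ∝ 1/K², so P_cr,new = P_cr,old × (K_old/K_new)² = 1.44 × (2/1)²
= 1.44 × 4.000 = 5.76 kN

P_cr ≈ 5.76 kN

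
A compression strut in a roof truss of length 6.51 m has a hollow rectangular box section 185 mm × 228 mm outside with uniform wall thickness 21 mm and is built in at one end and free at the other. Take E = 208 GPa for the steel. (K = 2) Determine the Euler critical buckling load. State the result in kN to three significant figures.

Inner dimensions: h_i = 228 − 2×21 = 186.0 mm, b_i = 185 − 2×21 = 143.0 mm
Weak-axis I_min = (h_o·b_o³ − h_i·b_i³)/12 with b_o = 185, b_i = 143.0 mm (shorter outer/inner sides).
I_min = (228×185³ − 186.0×143.0³)/12 = 7.498×10^7 mm⁴
I = 7.498×10^7 mm⁴ = 7.498×10^-5 m⁴
Effective length L_e = K·L = 2 × 6.51 = 13.02 m
P_cr = π²EI / L_e² = π² × 208×10⁹ × 7.498×10^-5 / 13.02² = 9.079×10^5 N

P_cr ≈ 908 kN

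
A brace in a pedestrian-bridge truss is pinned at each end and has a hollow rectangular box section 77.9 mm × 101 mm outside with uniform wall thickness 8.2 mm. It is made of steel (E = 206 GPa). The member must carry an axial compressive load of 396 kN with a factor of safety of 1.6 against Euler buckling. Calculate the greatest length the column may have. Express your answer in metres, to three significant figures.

L_max ≈ 2.74 m

Inner dimensions: h_i = 101 − 2×8.2 = 84.60 mm, b_i = 77.9 − 2×8.2 = 61.50 mm
Weak-axis I_min = (h_o·b_o³ − h_i·b_i³)/12 with b_o = 77.9, b_i = 61.50 mm (shorter outer/inner sides).
I_min = (101×77.9³ − 84.60×61.50³)/12 = 2.339×10^6 mm⁴
I = 2.339×10^-6 m⁴
Required critical load P_cr = n·P = 1.6 × 396 = 633.6 kN = 6.336×10^5 N
From P_cr = π²EI/(K·L)²:  L = (1/K)·√(π²EI/P_cr) = (1/1)·√(π²×2.06×10^11×2.339×10^-6/6.336×10^5)
L = 2.74 m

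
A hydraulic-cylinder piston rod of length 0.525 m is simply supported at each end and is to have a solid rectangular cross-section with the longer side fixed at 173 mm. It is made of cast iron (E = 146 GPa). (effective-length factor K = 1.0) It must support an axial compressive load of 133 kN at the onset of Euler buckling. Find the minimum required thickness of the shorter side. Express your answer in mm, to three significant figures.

L_e = K·L = 1 × 0.525 = 0.5250 m
Required I = P_cr·L_e²/(π²E) = 1.330×10^5 × 0.5250² / (π² × 1.46×10^11) = 2.544×10^-8 m⁴
I_req = 2.544×10^4 mm⁴
Rectangle, weak axis: I_min = h·b³/12 with h = 173 mm fixed  ⇒  b = (12I/h)^(1/3) = 12.1 mm

b ≈ 12.1 mm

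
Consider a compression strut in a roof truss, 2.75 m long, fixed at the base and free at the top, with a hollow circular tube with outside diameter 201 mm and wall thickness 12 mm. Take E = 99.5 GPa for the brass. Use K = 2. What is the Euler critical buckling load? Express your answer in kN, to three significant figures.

P_cr ≈ 1040 kN

Inner diameter d_i = 201 − 2×12 = 177.0 mm
I = π(d_o⁴ − d_i⁴)/64 = π(201⁴ − 177.0⁴)/64 = 3.194×10^7 mm⁴
I = 3.194×10^7 mm⁴ = 3.194×10^-5 m⁴
Effective length L_e = K·L = 2 × 2.75 = 5.500 m
P_cr = π²EI / L_e² = π² × 99.5×10⁹ × 3.194×10^-5 / 5.500² = 1.037×10^6 N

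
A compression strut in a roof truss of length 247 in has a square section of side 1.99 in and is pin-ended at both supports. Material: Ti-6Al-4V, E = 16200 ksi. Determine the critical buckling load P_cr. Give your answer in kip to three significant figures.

I = a⁴/12 = 1.99⁴/12 = 1.307 in⁴
Effective length L_e = K·L = 1 × 247 = 247.0 in
P_cr = π²EI / L_e² = π² × 16200×10³ × 1.307 / 247.0² = 3.425×10^3 lb

P_cr ≈ 3.42 kip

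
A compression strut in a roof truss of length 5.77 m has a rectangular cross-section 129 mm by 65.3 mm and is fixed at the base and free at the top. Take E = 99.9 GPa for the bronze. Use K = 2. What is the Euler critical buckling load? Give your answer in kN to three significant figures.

P_cr ≈ 22.2 kN

Buckling occurs about the weak axis: I_min = h·b³/12 with b = 65.3 mm (the shorter side).
I_min = 129×65.3³/12 = 2.993×10^6 mm⁴
I = 2.993×10^6 mm⁴ = 2.993×10^-6 m⁴
Effective length L_e = K·L = 2 × 5.77 = 11.54 m
P_cr = π²EI / L_e² = π² × 99.9×10⁹ × 2.993×10^-6 / 11.54² = 2.216×10^4 N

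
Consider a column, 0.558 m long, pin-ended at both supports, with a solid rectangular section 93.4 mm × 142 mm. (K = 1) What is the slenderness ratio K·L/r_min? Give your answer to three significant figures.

For a rectangle r_min = b/√12 = 93.4/√12 = 26.96 mm
L_e = K·L = 1 × 0.558 m = 0.5580 m = 558.00 mm
λ = L_e / r_min = 558.00 / 26.96 = 20.7

λ ≈ 20.7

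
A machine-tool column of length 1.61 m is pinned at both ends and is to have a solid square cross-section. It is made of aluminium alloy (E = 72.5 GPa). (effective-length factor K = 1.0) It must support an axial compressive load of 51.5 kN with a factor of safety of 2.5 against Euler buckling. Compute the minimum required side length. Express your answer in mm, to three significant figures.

a ≈ 48.6 mm

Required P_cr = n·P = 2.5 × 51.5 = 128.8 kN
L_e = K·L = 1 × 1.61 = 1.610 m
Required I = P_cr·L_e²/(π²E) = 1.288×10^5 × 1.610² / (π² × 7.25×10^10) = 4.664×10^-7 m⁴
I_req = 4.664×10^5 mm⁴
Solid square: I = a⁴/12  ⇒  a = (12I)^(1/4) = (12×4.664×10^5)^(1/4) = 48.6 mm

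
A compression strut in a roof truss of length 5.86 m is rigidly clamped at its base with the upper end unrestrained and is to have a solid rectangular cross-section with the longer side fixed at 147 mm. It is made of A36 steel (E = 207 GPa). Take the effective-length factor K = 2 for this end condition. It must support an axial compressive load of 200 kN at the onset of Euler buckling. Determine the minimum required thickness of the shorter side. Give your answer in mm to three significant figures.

b ≈ 103 mm

L_e = K·L = 2 × 5.86 = 11.72 m
Required I = P_cr·L_e²/(π²E) = 2.000×10^5 × 11.72² / (π² × 2.07×10^11) = 1.345×10^-5 m⁴
I_req = 1.345×10^7 mm⁴
Rectangle, weak axis: I_min = h·b³/12 with h = 147 mm fixed  ⇒  b = (12I/h)^(1/3) = 103 mm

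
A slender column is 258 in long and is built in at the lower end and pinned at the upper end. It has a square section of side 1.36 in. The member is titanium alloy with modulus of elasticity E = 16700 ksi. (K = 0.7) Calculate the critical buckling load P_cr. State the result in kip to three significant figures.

P_cr ≈ 1.44 kip

I = a⁴/12 = 1.36⁴/12 = 0.2851 in⁴
Effective length L_e = K·L = 0.7 × 258 = 180.6 in
P_cr = π²EI / L_e² = π² × 16700×10³ × 0.2851 / 180.6² = 1.441×10^3 lb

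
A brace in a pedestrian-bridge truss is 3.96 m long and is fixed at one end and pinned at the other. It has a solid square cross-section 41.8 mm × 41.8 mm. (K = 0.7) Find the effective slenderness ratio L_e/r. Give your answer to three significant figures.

I = a⁴/12 = 41.8⁴/12 = 2.544×10^5 mm⁴
A = 1.747×10^3 mm²;  r_min = √(I/A) = √(2.544×10^5/1.747×10^3) = 12.07 mm
L_e = K·L = 0.7 × 3.96 m = 2.772 m = 2772.0 mm
λ = L_e / r_min = 2772.0 / 12.07 = 230

λ ≈ 230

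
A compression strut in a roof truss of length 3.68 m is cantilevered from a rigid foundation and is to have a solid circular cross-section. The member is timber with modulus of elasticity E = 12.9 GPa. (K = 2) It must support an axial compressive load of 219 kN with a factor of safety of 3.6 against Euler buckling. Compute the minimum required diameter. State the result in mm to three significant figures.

Required P_cr = n·P = 3.6 × 219 = 788.4 kN
L_e = K·L = 2 × 3.68 = 7.360 m
Required I = P_cr·L_e²/(π²E) = 7.884×10^5 × 7.360² / (π² × 1.29×10^10) = 3.354×10^-4 m⁴
I_req = 3.354×10^8 mm⁴
Solid circle: I = πd⁴/64  ⇒  d = (64I/π)^(1/4) = (64×3.354×10^8/π)^(1/4) = 288 mm

d ≈ 288 mm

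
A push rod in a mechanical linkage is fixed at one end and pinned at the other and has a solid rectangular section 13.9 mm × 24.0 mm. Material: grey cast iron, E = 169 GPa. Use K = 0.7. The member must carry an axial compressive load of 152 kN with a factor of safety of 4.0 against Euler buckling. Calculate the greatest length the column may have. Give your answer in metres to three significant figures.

L_max ≈ 0.173 m

Buckling occurs about the weak axis: I_min = h·b³/12 with b = 13.9 mm (the shorter side).
I_min = 24.0×13.9³/12 = 5.371×10^3 mm⁴
I = 5.371×10^-9 m⁴
Required critical load P_cr = n·P = 4.0 × 152 = 608.0 kN = 6.080×10^5 N
From P_cr = π²EI/(K·L)²:  L = (1/K)·√(π²EI/P_cr) = (1/0.7)·√(π²×1.69×10^11×5.371×10^-9/6.080×10^5)
L = 0.173 m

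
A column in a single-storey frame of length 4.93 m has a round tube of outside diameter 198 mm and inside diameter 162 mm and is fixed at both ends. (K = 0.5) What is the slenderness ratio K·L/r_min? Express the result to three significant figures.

λ ≈ 38.5

d_o = 198 mm, d_i = 162 mm
I = π(d_o⁴ − d_i⁴)/64 = π(198⁴ − 162.0⁴)/64 = 4.164×10^7 mm⁴
A = 1.018×10^4 mm²;  r_min = √(I/A) = √(4.164×10^7/1.018×10^4) = 63.96 mm
L_e = K·L = 0.5 × 4.93 m = 2.465 m = 2465.0 mm
λ = L_e / r_min = 2465.0 / 63.96 = 38.5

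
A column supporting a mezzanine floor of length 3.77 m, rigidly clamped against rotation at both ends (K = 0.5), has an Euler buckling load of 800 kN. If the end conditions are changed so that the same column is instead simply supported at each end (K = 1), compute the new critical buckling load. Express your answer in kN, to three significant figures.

P_cr ∝ 1/K², so P_cr,new = P_cr,old × (K_old/K_new)² = 800 × (0.5/1)²
= 800 × 0.2500 = 200 kN

P_cr ≈ 200 kN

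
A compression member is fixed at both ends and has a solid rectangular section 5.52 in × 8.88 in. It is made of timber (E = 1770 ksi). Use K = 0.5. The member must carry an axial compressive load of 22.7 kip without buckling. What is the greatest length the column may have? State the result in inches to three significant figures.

L_max ≈ 619 in

Buckling occurs about the weak axis: I_min = h·b³/12 with b = 5.52 in (the shorter side).
I_min = 8.88×5.52³/12 = 124.5 in⁴
At the buckling limit P_cr = P = 2.270×10^4 lb
From P_cr = π²EI/(K·L)²:  L = (1/K)·√(π²EI/P_cr) = (1/0.5)·√(π²×1.77×10^6×124.5/2.270×10^4)
L = 619 in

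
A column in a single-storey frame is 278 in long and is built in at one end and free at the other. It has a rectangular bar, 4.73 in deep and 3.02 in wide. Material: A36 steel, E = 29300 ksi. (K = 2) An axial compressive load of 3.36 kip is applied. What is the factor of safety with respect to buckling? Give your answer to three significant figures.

Buckling occurs about the weak axis: I_min = h·b³/12 with b = 3.02 in (the shorter side).
I_min = 4.73×3.02³/12 = 10.86 in⁴
Effective length L_e = K·L = 2 × 278 = 556.0 in
P_cr = π²EI / L_e² = π² × 29300×10³ × 10.86 / 556.0² = 1.016×10^4 lb
Factor of safety n = P_cr / P = 10.156 / 3.36 = 3.02

n ≈ 3.02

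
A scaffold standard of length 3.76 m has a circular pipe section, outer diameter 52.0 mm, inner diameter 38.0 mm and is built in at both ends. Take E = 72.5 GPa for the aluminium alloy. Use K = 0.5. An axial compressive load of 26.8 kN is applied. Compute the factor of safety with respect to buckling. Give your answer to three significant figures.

n ≈ 1.94

d_o = 52.0 mm, d_i = 38.0 mm
I = π(d_o⁴ − d_i⁴)/64 = π(52.0⁴ − 38.00⁴)/64 = 2.566×10^5 mm⁴
I = 2.566×10^5 mm⁴ = 2.566×10^-7 m⁴
Effective length L_e = K·L = 0.5 × 3.76 = 1.880 m
P_cr = π²EI / L_e² = π² × 72.5×10⁹ × 2.566×10^-7 / 1.880² = 5.194×10^4 N
Factor of safety n = P_cr / P = 51.940 / 26.8 = 1.94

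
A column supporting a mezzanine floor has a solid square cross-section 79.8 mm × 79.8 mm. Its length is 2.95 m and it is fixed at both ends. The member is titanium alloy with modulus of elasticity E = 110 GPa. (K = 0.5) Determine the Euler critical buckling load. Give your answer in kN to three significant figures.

I = a⁴/12 = 79.8⁴/12 = 3.379×10^6 mm⁴
I = 3.379×10^6 mm⁴ = 3.379×10^-6 m⁴
Effective length L_e = K·L = 0.5 × 2.95 = 1.475 m
P_cr = π²EI / L_e² = π² × 110×10⁹ × 3.379×10^-6 / 1.475² = 1.686×10^6 N

P_cr ≈ 1690 kN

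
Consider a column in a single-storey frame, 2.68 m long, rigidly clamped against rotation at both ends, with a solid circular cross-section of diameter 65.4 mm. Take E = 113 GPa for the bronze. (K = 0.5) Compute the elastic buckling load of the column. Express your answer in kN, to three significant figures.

I = πd⁴/64 = π×65.4⁴/64 = 8.980×10^5 mm⁴
I = 8.980×10^5 mm⁴ = 8.980×10^-7 m⁴
Effective length L_e = K·L = 0.5 × 2.68 = 1.340 m
P_cr = π²EI / L_e² = π² × 113×10⁹ × 8.980×10^-7 / 1.340² = 5.578×10^5 N

P_cr ≈ 558 kN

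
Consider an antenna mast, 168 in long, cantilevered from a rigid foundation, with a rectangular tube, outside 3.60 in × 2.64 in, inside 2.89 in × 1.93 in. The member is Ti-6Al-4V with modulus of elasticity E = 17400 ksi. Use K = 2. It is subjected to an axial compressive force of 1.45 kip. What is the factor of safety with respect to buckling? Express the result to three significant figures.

Weak-axis I_min = (h_o·b_o³ − h_i·b_i³)/12 with b_o = 2.64, b_i = 1.930 in (shorter outer/inner sides).
I_min = (3.60×2.64³ − 2.890×1.930³)/12 = 3.789 in⁴
Effective length L_e = K·L = 2 × 168 = 336.0 in
P_cr = π²EI / L_e² = π² × 17400×10³ × 3.789 / 336.0² = 5.763×10^3 lb
Factor of safety n = P_cr / P = 5.7629 / 1.45 = 3.97

n ≈ 3.97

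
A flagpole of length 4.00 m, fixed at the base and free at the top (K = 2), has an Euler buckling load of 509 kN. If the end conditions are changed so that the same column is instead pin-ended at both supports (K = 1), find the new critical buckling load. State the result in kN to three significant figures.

P_cr ≈ 2040 kN

P_cr ∝ 1/K², so P_cr,new = P_cr,old × (K_old/K_new)² = 509 × (2/1)²
= 509 × 4.000 = 2040 kN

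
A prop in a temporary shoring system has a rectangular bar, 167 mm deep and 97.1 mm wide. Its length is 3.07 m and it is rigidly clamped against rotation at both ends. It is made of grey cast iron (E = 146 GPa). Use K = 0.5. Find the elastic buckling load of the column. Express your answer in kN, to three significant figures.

Buckling occurs about the weak axis: I_min = h·b³/12 with b = 97.1 mm (the shorter side).
I_min = 167×97.1³/12 = 1.274×10^7 mm⁴
I = 1.274×10^7 mm⁴ = 1.274×10^-5 m⁴
Effective length L_e = K·L = 0.5 × 3.07 = 1.535 m
P_cr = π²EI / L_e² = π² × 146×10⁹ × 1.274×10^-5 / 1.535² = 7.792×10^6 N

P_cr ≈ 7790 kN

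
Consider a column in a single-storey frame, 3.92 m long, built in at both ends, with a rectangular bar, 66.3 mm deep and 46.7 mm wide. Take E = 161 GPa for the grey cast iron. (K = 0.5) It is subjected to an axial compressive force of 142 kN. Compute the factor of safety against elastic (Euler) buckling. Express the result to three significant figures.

n ≈ 1.64

Buckling occurs about the weak axis: I_min = h·b³/12 with b = 46.7 mm (the shorter side).
I_min = 66.3×46.7³/12 = 5.627×10^5 mm⁴
I = 5.627×10^5 mm⁴ = 5.627×10^-7 m⁴
Effective length L_e = K·L = 0.5 × 3.92 = 1.960 m
P_cr = π²EI / L_e² = π² × 161×10⁹ × 5.627×10^-7 / 1.960² = 2.328×10^5 N
Factor of safety n = P_cr / P = 232.75 / 142 = 1.64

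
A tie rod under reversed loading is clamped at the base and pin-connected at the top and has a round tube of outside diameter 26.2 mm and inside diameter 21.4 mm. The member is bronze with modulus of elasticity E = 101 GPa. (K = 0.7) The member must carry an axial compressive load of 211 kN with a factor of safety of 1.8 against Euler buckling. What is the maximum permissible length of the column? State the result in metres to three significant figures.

L_max ≈ 0.262 m

d_o = 26.2 mm, d_i = 21.4 mm
I = π(d_o⁴ − d_i⁴)/64 = π(26.2⁴ − 21.40⁴)/64 = 1.284×10^4 mm⁴
I = 1.284×10^-8 m⁴
Required critical load P_cr = n·P = 1.8 × 211 = 379.8 kN = 3.798×10^5 N
From P_cr = π²EI/(K·L)²:  L = (1/K)·√(π²EI/P_cr) = (1/0.7)·√(π²×1.01×10^11×1.284×10^-8/3.798×10^5)
L = 0.262 m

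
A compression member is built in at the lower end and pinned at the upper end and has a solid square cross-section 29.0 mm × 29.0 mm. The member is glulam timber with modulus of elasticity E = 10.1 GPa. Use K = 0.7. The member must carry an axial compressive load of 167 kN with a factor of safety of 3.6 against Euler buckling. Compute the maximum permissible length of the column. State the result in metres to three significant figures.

I = a⁴/12 = 29.0⁴/12 = 5.894×10^4 mm⁴
I = 5.894×10^-8 m⁴
Required critical load P_cr = n·P = 3.6 × 167 = 601.2 kN = 6.012×10^5 N
From P_cr = π²EI/(K·L)²:  L = (1/K)·√(π²EI/P_cr) = (1/0.7)·√(π²×1.01×10^10×5.894×10^-8/6.012×10^5)
L = 0.141 m

L_max ≈ 0.141 m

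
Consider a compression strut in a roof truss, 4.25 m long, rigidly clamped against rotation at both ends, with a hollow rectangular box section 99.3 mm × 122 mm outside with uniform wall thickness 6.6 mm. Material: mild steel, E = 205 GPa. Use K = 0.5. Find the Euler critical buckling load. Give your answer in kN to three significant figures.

Inner dimensions: h_i = 122 − 2×6.6 = 108.8 mm, b_i = 99.3 − 2×6.6 = 86.10 mm
Weak-axis I_min = (h_o·b_o³ − h_i·b_i³)/12 with b_o = 99.3, b_i = 86.10 mm (shorter outer/inner sides).
I_min = (122×99.3³ − 108.8×86.10³)/12 = 4.168×10^6 mm⁴
I = 4.168×10^6 mm⁴ = 4.168×10^-6 m⁴
Effective length L_e = K·L = 0.5 × 4.25 = 2.125 m
P_cr = π²EI / L_e² = π² × 205×10⁹ × 4.168×10^-6 / 2.125² = 1.867×10^6 N

P_cr ≈ 1870 kN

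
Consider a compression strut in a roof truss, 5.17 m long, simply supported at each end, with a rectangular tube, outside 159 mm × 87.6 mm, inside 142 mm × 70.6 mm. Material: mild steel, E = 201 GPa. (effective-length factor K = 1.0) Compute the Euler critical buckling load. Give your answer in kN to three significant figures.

P_cr ≈ 352 kN

Weak-axis I_min = (h_o·b_o³ − h_i·b_i³)/12 with b_o = 87.6, b_i = 70.60 mm (shorter outer/inner sides).
I_min = (159×87.6³ − 142.0×70.60³)/12 = 4.743×10^6 mm⁴
I = 4.743×10^6 mm⁴ = 4.743×10^-6 m⁴
Effective length L_e = K·L = 1 × 5.17 = 5.170 m
P_cr = π²EI / L_e² = π² × 201×10⁹ × 4.743×10^-6 / 5.170² = 3.520×10^5 N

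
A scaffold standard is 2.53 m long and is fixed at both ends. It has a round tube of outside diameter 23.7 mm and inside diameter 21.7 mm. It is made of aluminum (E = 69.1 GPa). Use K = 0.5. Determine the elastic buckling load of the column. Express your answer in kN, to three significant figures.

d_o = 23.7 mm, d_i = 21.7 mm
I = π(d_o⁴ − d_i⁴)/64 = π(23.7⁴ − 21.70⁴)/64 = 4.602×10^3 mm⁴
I = 4.602×10^3 mm⁴ = 4.602×10^-9 m⁴
Effective length L_e = K·L = 0.5 × 2.53 = 1.265 m
P_cr = π²EI / L_e² = π² × 69.1×10⁹ × 4.602×10^-9 / 1.265² = 1.961×10^3 N

P_cr ≈ 1.96 kN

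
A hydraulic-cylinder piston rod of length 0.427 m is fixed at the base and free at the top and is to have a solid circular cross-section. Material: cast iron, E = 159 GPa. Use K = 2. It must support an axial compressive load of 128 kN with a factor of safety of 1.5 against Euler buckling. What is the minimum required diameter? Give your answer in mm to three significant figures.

d ≈ 36.7 mm

Required P_cr = n·P = 1.5 × 128 = 192.0 kN
L_e = K·L = 2 × 0.427 = 0.8540 m
Required I = P_cr·L_e²/(π²E) = 1.920×10^5 × 0.8540² / (π² × 1.59×10^11) = 8.923×10^-8 m⁴
I_req = 8.923×10^4 mm⁴
Solid circle: I = πd⁴/64  ⇒  d = (64I/π)^(1/4) = (64×8.923×10^4/π)^(1/4) = 36.7 mm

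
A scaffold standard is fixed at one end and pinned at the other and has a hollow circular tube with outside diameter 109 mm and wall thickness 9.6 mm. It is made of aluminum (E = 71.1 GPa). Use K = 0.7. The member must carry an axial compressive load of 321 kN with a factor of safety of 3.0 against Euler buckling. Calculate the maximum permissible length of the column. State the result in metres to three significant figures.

L_max ≈ 2.36 m

Inner diameter d_i = 109 − 2×9.6 = 89.80 mm
I = π(d_o⁴ − d_i⁴)/64 = π(109⁴ − 89.80⁴)/64 = 3.737×10^6 mm⁴
I = 3.737×10^-6 m⁴
Required critical load P_cr = n·P = 3.0 × 321 = 963.0 kN = 9.630×10^5 N
From P_cr = π²EI/(K·L)²:  L = (1/K)·√(π²EI/P_cr) = (1/0.7)·√(π²×7.11×10^10×3.737×10^-6/9.630×10^5)
L = 2.36 m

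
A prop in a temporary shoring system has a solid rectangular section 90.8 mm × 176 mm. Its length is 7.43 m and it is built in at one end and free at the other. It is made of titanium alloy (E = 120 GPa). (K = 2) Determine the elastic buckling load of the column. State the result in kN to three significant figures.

Buckling occurs about the weak axis: I_min = h·b³/12 with b = 90.8 mm (the shorter side).
I_min = 176×90.8³/12 = 1.098×10^7 mm⁴
I = 1.098×10^7 mm⁴ = 1.098×10^-5 m⁴
Effective length L_e = K·L = 2 × 7.43 = 14.86 m
P_cr = π²EI / L_e² = π² × 120×10⁹ × 1.098×10^-5 / 14.86² = 5.889×10^4 N

P_cr ≈ 58.9 kN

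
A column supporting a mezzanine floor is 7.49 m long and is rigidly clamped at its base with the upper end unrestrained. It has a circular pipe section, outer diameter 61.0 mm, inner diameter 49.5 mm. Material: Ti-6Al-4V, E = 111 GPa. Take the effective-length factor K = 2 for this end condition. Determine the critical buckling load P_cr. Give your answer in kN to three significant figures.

d_o = 61.0 mm, d_i = 49.5 mm
I = π(d_o⁴ − d_i⁴)/64 = π(61.0⁴ − 49.50⁴)/64 = 3.849×10^5 mm⁴
I = 3.849×10^5 mm⁴ = 3.849×10^-7 m⁴
Effective length L_e = K·L = 2 × 7.49 = 14.98 m
P_cr = π²EI / L_e² = π² × 111×10⁹ × 3.849×10^-7 / 14.98² = 1.879×10^3 N

P_cr ≈ 1.88 kN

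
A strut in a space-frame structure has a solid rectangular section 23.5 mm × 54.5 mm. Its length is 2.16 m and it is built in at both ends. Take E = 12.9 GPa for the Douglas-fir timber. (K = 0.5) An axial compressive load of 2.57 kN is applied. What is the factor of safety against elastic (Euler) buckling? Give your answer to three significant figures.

n ≈ 2.50

Buckling occurs about the weak axis: I_min = h·b³/12 with b = 23.5 mm (the shorter side).
I_min = 54.5×23.5³/12 = 5.894×10^4 mm⁴
I = 5.894×10^4 mm⁴ = 5.894×10^-8 m⁴
Effective length L_e = K·L = 0.5 × 2.16 = 1.080 m
P_cr = π²EI / L_e² = π² × 12.9×10⁹ × 5.894×10^-8 / 1.080² = 6.434×10^3 N
Factor of safety n = P_cr / P = 6.4337 / 2.57 = 2.50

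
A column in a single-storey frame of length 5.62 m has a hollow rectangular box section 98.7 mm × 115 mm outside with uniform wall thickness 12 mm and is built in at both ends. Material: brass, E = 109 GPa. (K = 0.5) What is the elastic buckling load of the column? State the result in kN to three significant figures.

P_cr ≈ 825 kN

Inner dimensions: h_i = 115 − 2×12 = 91.00 mm, b_i = 98.7 − 2×12 = 74.70 mm
Weak-axis I_min = (h_o·b_o³ − h_i·b_i³)/12 with b_o = 98.7, b_i = 74.70 mm (shorter outer/inner sides).
I_min = (115×98.7³ − 91.00×74.70³)/12 = 6.053×10^6 mm⁴
I = 6.053×10^6 mm⁴ = 6.053×10^-6 m⁴
Effective length L_e = K·L = 0.5 × 5.62 = 2.810 m
P_cr = π²EI / L_e² = π² × 109×10⁹ × 6.053×10^-6 / 2.810² = 8.247×10^5 N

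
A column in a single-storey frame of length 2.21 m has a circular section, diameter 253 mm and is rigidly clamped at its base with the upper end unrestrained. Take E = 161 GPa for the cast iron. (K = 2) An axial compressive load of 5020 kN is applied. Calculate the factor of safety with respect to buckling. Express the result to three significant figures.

n ≈ 3.26

I = πd⁴/64 = π×253⁴/64 = 2.011×10^8 mm⁴
I = 2.011×10^8 mm⁴ = 2.011×10^-4 m⁴
Effective length L_e = K·L = 2 × 2.21 = 4.420 m
P_cr = π²EI / L_e² = π² × 161×10⁹ × 2.011×10^-4 / 4.420² = 1.636×10^7 N
Factor of safety n = P_cr / P = 16358 / 5020 = 3.26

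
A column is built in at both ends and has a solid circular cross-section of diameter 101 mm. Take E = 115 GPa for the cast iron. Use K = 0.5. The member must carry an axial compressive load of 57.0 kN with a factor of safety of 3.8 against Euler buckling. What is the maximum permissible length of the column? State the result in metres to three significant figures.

I = πd⁴/64 = π×101⁴/64 = 5.108×10^6 mm⁴
I = 5.108×10^-6 m⁴
Required critical load P_cr = n·P = 3.8 × 57.0 = 216.6 kN = 2.166×10^5 N
From P_cr = π²EI/(K·L)²:  L = (1/K)·√(π²EI/P_cr) = (1/0.5)·√(π²×1.15×10^11×5.108×10^-6/2.166×10^5)
L = 10.3 m

L_max ≈ 10.3 m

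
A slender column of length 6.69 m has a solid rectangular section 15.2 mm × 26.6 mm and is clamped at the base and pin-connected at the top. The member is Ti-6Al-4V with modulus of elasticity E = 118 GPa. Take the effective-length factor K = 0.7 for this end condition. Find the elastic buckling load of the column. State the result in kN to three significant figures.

P_cr ≈ 0.413 kN

Buckling occurs about the weak axis: I_min = h·b³/12 with b = 15.2 mm (the shorter side).
I_min = 26.6×15.2³/12 = 7.785×10^3 mm⁴
I = 7.785×10^3 mm⁴ = 7.785×10^-9 m⁴
Effective length L_e = K·L = 0.7 × 6.69 = 4.683 m
P_cr = π²EI / L_e² = π² × 118×10⁹ × 7.785×10^-9 / 4.683² = 413.4 N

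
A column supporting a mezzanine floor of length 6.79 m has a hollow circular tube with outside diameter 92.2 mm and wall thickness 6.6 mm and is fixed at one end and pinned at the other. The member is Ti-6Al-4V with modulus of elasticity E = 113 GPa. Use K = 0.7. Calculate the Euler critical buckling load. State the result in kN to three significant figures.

Inner diameter d_i = 92.2 − 2×6.6 = 79.00 mm
I = π(d_o⁴ − d_i⁴)/64 = π(92.2⁴ − 79.00⁴)/64 = 1.635×10^6 mm⁴
I = 1.635×10^6 mm⁴ = 1.635×10^-6 m⁴
Effective length L_e = K·L = 0.7 × 6.79 = 4.753 m
P_cr = π²EI / L_e² = π² × 113×10⁹ × 1.635×10^-6 / 4.753² = 8.073×10^4 N

P_cr ≈ 80.7 kN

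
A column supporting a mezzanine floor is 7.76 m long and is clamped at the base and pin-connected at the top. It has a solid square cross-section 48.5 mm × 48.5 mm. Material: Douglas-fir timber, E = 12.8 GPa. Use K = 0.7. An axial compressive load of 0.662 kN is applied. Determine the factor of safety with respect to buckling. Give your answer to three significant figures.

n ≈ 2.98

I = a⁴/12 = 48.5⁴/12 = 4.611×10^5 mm⁴
I = 4.611×10^5 mm⁴ = 4.611×10^-7 m⁴
Effective length L_e = K·L = 0.7 × 7.76 = 5.432 m
P_cr = π²EI / L_e² = π² × 12.8×10⁹ × 4.611×10^-7 / 5.432² = 1.974×10^3 N
Factor of safety n = P_cr / P = 1.9741 / 0.662 = 2.98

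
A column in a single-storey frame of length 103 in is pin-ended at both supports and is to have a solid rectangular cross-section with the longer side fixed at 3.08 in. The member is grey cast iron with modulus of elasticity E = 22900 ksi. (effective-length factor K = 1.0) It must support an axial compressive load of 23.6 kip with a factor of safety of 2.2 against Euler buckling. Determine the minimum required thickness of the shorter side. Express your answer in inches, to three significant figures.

Required P_cr = n·P = 2.2 × 23.6 = 51.92 kip
L_e = K·L = 1 × 103 = 103.0 in
Required I = P_cr·L_e²/(π²E) = 5.192×10^4 × 103.0² / (π² × 2.29×10^7) = 2.437 in⁴
Rectangle, weak axis: I_min = h·b³/12 with h = 3.08 in fixed  ⇒  b = (12I/h)^(1/3) = 2.12 in

b ≈ 2.12 in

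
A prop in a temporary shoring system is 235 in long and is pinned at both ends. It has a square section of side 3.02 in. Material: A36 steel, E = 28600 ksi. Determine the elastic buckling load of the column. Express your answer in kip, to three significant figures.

I = a⁴/12 = 3.02⁴/12 = 6.932 in⁴
Effective length L_e = K·L = 1 × 235 = 235.0 in
P_cr = π²EI / L_e² = π² × 28600×10³ × 6.932 / 235.0² = 3.543×10^4 lb

P_cr ≈ 35.4 kip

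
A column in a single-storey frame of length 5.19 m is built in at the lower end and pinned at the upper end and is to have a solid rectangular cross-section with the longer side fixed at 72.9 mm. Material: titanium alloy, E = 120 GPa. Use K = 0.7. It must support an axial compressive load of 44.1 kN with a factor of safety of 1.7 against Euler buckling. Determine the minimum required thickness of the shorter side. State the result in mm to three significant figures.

b ≈ 51.6 mm

Required P_cr = n·P = 1.7 × 44.1 = 74.97 kN
L_e = K·L = 0.7 × 5.19 = 3.633 m
Required I = P_cr·L_e²/(π²E) = 7.497×10^4 × 3.633² / (π² × 1.20×10^11) = 8.355×10^-7 m⁴
I_req = 8.355×10^5 mm⁴
Rectangle, weak axis: I_min = h·b³/12 with h = 72.9 mm fixed  ⇒  b = (12I/h)^(1/3) = 51.6 mm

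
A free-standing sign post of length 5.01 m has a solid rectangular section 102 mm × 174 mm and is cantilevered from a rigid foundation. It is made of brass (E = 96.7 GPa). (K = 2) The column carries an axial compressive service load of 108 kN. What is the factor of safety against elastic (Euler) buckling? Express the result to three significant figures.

Buckling occurs about the weak axis: I_min = h·b³/12 with b = 102 mm (the shorter side).
I_min = 174×102³/12 = 1.539×10^7 mm⁴
I = 1.539×10^7 mm⁴ = 1.539×10^-5 m⁴
Effective length L_e = K·L = 2 × 5.01 = 10.02 m
P_cr = π²EI / L_e² = π² × 96.7×10⁹ × 1.539×10^-5 / 10.02² = 1.463×10^5 N
Factor of safety n = P_cr / P = 146.27 / 108 = 1.35

n ≈ 1.35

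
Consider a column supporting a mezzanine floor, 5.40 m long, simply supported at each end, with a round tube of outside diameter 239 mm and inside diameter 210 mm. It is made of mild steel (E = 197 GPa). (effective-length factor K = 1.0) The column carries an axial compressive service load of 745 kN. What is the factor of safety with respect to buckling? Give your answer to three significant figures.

n ≈ 5.79

d_o = 239 mm, d_i = 210 mm
I = π(d_o⁴ − d_i⁴)/64 = π(239⁴ − 210.0⁴)/64 = 6.470×10^7 mm⁴
I = 6.470×10^7 mm⁴ = 6.470×10^-5 m⁴
Effective length L_e = K·L = 1 × 5.40 = 5.400 m
P_cr = π²EI / L_e² = π² × 197×10⁹ × 6.470×10^-5 / 5.400² = 4.314×10^6 N
Factor of safety n = P_cr / P = 4313.8 / 745 = 5.79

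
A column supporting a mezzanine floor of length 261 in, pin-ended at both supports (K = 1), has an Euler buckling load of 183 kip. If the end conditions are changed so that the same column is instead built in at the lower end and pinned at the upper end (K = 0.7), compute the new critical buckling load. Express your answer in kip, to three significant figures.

P_cr ≈ 373 kip

P_cr ∝ 1/K², so P_cr,new = P_cr,old × (K_old/K_new)² = 183 × (1/0.7)²
= 183 × 2.041 = 373 kip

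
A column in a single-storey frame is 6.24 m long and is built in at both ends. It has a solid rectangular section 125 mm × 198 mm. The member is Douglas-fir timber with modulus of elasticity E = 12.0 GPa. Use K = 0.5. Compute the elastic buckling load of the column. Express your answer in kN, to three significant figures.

Buckling occurs about the weak axis: I_min = h·b³/12 with b = 125 mm (the shorter side).
I_min = 198×125³/12 = 3.223×10^7 mm⁴
I = 3.223×10^7 mm⁴ = 3.223×10^-5 m⁴
Effective length L_e = K·L = 0.5 × 6.24 = 3.120 m
P_cr = π²EI / L_e² = π² × 12.0×10⁹ × 3.223×10^-5 / 3.120² = 3.921×10^5 N

P_cr ≈ 392 kN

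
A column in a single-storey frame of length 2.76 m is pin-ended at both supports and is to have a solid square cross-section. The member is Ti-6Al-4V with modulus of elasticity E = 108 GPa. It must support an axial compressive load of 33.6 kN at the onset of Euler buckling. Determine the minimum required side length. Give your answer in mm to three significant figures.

a ≈ 41.2 mm

L_e = K·L = 1 × 2.76 = 2.760 m
Required I = P_cr·L_e²/(π²E) = 3.360×10^4 × 2.760² / (π² × 1.08×10^11) = 2.401×10^-7 m⁴
I_req = 2.401×10^5 mm⁴
Solid square: I = a⁴/12  ⇒  a = (12I)^(1/4) = (12×2.401×10^5)^(1/4) = 41.2 mm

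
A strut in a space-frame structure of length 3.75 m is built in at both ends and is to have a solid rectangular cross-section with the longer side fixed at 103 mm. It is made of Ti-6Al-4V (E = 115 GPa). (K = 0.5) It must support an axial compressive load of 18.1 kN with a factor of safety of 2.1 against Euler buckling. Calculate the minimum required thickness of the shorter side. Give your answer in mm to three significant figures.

b ≈ 23.9 mm

Required P_cr = n·P = 2.1 × 18.1 = 38.01 kN
L_e = K·L = 0.5 × 3.75 = 1.875 m
Required I = P_cr·L_e²/(π²E) = 3.801×10^4 × 1.875² / (π² × 1.15×10^11) = 1.177×10^-7 m⁴
I_req = 1.177×10^5 mm⁴
Rectangle, weak axis: I_min = h·b³/12 with h = 103 mm fixed  ⇒  b = (12I/h)^(1/3) = 23.9 mm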